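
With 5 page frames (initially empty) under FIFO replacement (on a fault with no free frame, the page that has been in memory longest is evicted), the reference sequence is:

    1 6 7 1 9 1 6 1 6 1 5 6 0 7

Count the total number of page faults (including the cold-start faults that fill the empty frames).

6

1 → fault, frames [1]
6 → fault, frames [1, 6]
7 → fault, frames [1, 6, 7]
1 → hit
9 → fault, frames [1, 6, 7, 9]
1 → hit
6 → hit
1 → hit
6 → hit
1 → hit
5 → fault, frames [1, 6, 7, 9, 5]
6 → hit
0 → fault, evict 1, frames [6, 7, 9, 5, 0]
7 → hit
Page faults: 6.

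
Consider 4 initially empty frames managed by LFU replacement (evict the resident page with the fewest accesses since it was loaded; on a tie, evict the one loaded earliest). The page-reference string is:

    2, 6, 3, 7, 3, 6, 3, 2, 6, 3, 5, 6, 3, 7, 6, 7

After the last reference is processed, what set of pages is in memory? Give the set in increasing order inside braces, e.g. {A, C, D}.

2: miss, frames [2]
6: miss, frames [2, 6]
3: miss, frames [2, 6, 3]
7: miss, frames [2, 6, 3, 7]
3: hit
6: hit
3: hit
2: hit
6: hit
3: hit
5: miss, evict 7, frames [2, 6, 3, 5]
6: hit
3: hit
7: miss, evict 5, frames [2, 6, 3, 7]
6: hit
7: hit

{2, 3, 6, 7}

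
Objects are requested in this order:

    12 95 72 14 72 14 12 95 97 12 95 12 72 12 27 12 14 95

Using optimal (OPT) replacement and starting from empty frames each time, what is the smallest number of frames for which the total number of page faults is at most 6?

f=1: 18 faults
f=2: 12 faults
f=3: 9 faults
f=4: 7 faults
f=5: 6 faults
f=6: 6 faults
Smallest f with faults ≤ 6 is 5.

5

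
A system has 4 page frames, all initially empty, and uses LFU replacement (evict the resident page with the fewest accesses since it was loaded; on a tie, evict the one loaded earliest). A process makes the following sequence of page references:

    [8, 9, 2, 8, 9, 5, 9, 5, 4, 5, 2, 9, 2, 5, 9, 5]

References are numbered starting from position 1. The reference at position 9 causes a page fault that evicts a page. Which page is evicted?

2

pos 1: 8 → miss, frames (8)
pos 2: 9 → miss, frames (8 9)
pos 3: 2 → miss, frames (8 9 2)
pos 4: 8 → hit
pos 5: 9 → hit
pos 6: 5 → miss, frames (8 9 2 5)
pos 7: 9 → hit
pos 8: 5 → hit
pos 9: 4 → miss, evict 2, frames (8 9 5 4)
At position 9, page 2 is evicted.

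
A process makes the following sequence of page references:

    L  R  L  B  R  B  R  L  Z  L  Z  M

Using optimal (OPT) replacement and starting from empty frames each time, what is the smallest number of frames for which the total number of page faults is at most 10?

f=1: 12 faults
f=2: 6 faults
f=3: 5 faults
f=4: 5 faults
f=5: 5 faults
Smallest f with faults ≤ 10 is 2.

2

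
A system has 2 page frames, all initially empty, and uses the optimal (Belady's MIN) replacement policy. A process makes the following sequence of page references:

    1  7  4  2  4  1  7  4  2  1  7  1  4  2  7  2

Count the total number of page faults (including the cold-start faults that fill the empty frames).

1 → fault, frames [1]
7 → fault, frames [1, 7]
4 → fault, evict 7, frames [1, 4]
2 → fault, evict 1, frames [4, 2]
4 → hit
1 → fault, evict 2, frames [4, 1]
7 → fault, evict 1, frames [4, 7]
4 → hit
2 → fault, evict 4, frames [7, 2]
1 → fault, evict 2, frames [7, 1]
7 → hit
1 → hit
4 → fault, evict 1, frames [7, 4]
2 → fault, evict 4, frames [7, 2]
7 → hit
2 → hit
Page faults: 10.

10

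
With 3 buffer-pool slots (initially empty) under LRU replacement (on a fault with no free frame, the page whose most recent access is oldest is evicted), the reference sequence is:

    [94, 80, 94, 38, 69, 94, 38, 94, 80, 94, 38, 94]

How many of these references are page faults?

5

94 -> miss, frames (94)
80 -> miss, frames (94 80)
94 -> hit
38 -> miss, frames (80 94 38)
69 -> miss, evict 80, frames (94 38 69)
94 -> hit
38 -> hit
94 -> hit
80 -> miss, evict 69, frames (38 94 80)
94 -> hit
38 -> hit
94 -> hit
Page faults: 5.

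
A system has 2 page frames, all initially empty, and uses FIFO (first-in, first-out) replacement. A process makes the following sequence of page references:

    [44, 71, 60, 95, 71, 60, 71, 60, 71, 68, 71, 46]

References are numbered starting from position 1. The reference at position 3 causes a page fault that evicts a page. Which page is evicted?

44

pos 1: 44 -> miss, frames {44}
pos 2: 71 -> miss, frames {44,71}
pos 3: 60 -> miss, evict 44, frames {71,60}
At position 3, page 44 is evicted.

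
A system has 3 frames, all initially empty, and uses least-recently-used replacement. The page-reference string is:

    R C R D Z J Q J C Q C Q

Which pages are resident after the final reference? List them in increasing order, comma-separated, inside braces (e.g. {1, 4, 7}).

{C, J, Q}

R → fault, frames {R}
C → fault, frames {R,C}
R → hit
D → fault, frames {C,R,D}
Z → fault, evict C, frames {R,D,Z}
J → fault, evict R, frames {D,Z,J}
Q → fault, evict D, frames {Z,J,Q}
J → hit
C → fault, evict Z, frames {Q,J,C}
Q → hit
C → hit
Q → hit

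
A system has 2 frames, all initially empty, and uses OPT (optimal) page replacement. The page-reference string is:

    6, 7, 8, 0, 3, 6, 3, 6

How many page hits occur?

3

6 -> fault, frames {6}
7 -> fault, frames {6,7}
8 -> fault, evict 7, frames {6,8}
0 -> fault, evict 8, frames {6,0}
3 -> fault, evict 0, frames {6,3}
6 -> hit
3 -> hit
6 -> hit
Hits: 3.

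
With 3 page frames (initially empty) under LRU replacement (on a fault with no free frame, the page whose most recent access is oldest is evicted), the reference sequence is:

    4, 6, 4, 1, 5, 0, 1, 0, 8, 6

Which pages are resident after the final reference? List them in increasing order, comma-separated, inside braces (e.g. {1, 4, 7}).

4: miss, frames {4}
6: miss, frames {4,6}
4: hit
1: miss, frames {6,4,1}
5: miss, evict 6, frames {4,1,5}
0: miss, evict 4, frames {1,5,0}
1: hit
0: hit
8: miss, evict 5, frames {1,0,8}
6: miss, evict 1, frames {0,8,6}

{0, 6, 8}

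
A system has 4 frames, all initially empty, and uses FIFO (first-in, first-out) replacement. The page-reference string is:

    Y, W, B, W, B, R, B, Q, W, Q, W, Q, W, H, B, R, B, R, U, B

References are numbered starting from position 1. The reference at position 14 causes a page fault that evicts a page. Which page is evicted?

W

pos 1: Y: fault, frames [Y]
pos 2: W: fault, frames [Y, W]
pos 3: B: fault, frames [Y, W, B]
pos 4: W: hit
pos 5: B: hit
pos 6: R: fault, frames [Y, W, B, R]
pos 7: B: hit
pos 8: Q: fault, evict Y, frames [W, B, R, Q]
pos 9: W: hit
pos 10: Q: hit
pos 11: W: hit
pos 12: Q: hit
pos 13: W: hit
pos 14: H: fault, evict W, frames [B, R, Q, H]
At position 14, page W is evicted.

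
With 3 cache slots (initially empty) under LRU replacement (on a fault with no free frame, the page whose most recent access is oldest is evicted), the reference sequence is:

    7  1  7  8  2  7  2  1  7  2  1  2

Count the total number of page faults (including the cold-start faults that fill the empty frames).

7: miss, frames [7]
1: miss, frames [7, 1]
7: hit
8: miss, frames [1, 7, 8]
2: miss, evict 1, frames [7, 8, 2]
7: hit
2: hit
1: miss, evict 8, frames [7, 2, 1]
7: hit
2: hit
1: hit
2: hit
Page faults: 5.

5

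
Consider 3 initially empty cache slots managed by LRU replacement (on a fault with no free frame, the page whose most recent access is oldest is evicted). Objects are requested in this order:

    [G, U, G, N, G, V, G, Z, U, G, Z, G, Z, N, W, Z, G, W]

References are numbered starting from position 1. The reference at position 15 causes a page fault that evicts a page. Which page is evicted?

pos 1: G → miss, frames {G}
pos 2: U → miss, frames {G,U}
pos 3: G → hit
pos 4: N → miss, frames {U,G,N}
pos 5: G → hit
pos 6: V → miss, evict U, frames {N,G,V}
pos 7: G → hit
pos 8: Z → miss, evict N, frames {V,G,Z}
pos 9: U → miss, evict V, frames {G,Z,U}
pos 10: G → hit
pos 11: Z → hit
pos 12: G → hit
pos 13: Z → hit
pos 14: N → miss, evict U, frames {G,Z,N}
pos 15: W → miss, evict G, frames {Z,N,W}
At position 15, page G is evicted.

G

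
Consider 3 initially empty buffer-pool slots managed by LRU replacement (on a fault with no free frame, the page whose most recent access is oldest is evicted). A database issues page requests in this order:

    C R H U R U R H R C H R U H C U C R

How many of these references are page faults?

8

C -> miss, frames {C}
R -> miss, frames {C,R}
H -> miss, frames {C,R,H}
U -> miss, evict C, frames {R,H,U}
R -> hit
U -> hit
R -> hit
H -> hit
R -> hit
C -> miss, evict U, frames {H,R,C}
H -> hit
R -> hit
U -> miss, evict C, frames {H,R,U}
H -> hit
C -> miss, evict R, frames {U,H,C}
U -> hit
C -> hit
R -> miss, evict H, frames {U,C,R}
Page faults: 8.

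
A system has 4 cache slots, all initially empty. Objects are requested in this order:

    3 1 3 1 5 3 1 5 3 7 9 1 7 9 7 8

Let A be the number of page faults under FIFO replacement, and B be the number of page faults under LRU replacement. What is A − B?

Under FIFO: F F . . F . . . . F F . . . . F → 6 faults.
Under LRU: F F . . F . . . . F F F . . . F → 7 faults.
A − B = 6 − 7 = -1.

-1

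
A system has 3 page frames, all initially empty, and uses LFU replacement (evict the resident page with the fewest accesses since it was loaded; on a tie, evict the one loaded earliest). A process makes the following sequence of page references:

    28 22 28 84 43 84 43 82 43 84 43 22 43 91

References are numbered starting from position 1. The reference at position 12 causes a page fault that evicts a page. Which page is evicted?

pos 1: 28: fault, frames [28]
pos 2: 22: fault, frames [28, 22]
pos 3: 28: hit
pos 4: 84: fault, frames [28, 22, 84]
pos 5: 43: fault, evict 22, frames [28, 84, 43]
pos 6: 84: hit
pos 7: 43: hit
pos 8: 82: fault, evict 28, frames [84, 43, 82]
pos 9: 43: hit
pos 10: 84: hit
pos 11: 43: hit
pos 12: 22: fault, evict 82, frames [84, 43, 22]
At position 12, page 82 is evicted.

82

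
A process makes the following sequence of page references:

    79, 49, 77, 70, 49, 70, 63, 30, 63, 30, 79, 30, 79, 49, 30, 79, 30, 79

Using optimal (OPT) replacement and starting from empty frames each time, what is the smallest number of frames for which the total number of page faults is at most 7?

3

f=1: 18 faults
f=2: 9 faults
f=3: 7 faults
f=4: 6 faults
f=5: 6 faults
f=6: 6 faults
Smallest f with faults ≤ 7 is 3.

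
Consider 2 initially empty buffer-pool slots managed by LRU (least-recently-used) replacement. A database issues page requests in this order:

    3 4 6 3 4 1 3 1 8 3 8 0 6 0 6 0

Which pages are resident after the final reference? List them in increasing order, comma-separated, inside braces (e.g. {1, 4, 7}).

{0, 6}

3 -> fault, frames [3]
4 -> fault, frames [3, 4]
6 -> fault, evict 3, frames [4, 6]
3 -> fault, evict 4, frames [6, 3]
4 -> fault, evict 6, frames [3, 4]
1 -> fault, evict 3, frames [4, 1]
3 -> fault, evict 4, frames [1, 3]
1 -> hit
8 -> fault, evict 3, frames [1, 8]
3 -> fault, evict 1, frames [8, 3]
8 -> hit
0 -> fault, evict 3, frames [8, 0]
6 -> fault, evict 8, frames [0, 6]
0 -> hit
6 -> hit
0 -> hit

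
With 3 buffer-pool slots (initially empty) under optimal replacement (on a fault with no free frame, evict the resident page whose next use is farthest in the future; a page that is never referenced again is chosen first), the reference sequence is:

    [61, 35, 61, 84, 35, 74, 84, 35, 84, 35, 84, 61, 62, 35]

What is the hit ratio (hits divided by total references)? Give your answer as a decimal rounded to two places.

61 → fault, frames [61]
35 → fault, frames [61, 35]
61 → hit
84 → fault, frames [61, 35, 84]
35 → hit
74 → fault, evict 61, frames [35, 84, 74]
84 → hit
35 → hit
84 → hit
35 → hit
84 → hit
61 → fault, evict 74, frames [35, 84, 61]
62 → fault, evict 61, frames [35, 84, 62]
35 → hit
Hits: 8 of 14 references → 8/14 = 0.5714.

0.57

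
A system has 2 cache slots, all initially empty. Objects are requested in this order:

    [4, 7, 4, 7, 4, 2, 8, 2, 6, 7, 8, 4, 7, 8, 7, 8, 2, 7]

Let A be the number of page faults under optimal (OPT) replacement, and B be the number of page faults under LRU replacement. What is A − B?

-3

Under OPT: F F . . . F F . F F . F . F . . F . → 9 faults.
Under LRU: F F . . . F F . F F F F F F . . F F → 12 faults.
A − B = 9 − 12 = -3.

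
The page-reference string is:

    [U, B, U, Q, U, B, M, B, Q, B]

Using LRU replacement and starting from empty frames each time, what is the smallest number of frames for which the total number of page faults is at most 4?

f=1: 10 faults
f=2: 6 faults
f=3: 5 faults
f=4: 4 faults
Smallest f with faults ≤ 4 is 4.

4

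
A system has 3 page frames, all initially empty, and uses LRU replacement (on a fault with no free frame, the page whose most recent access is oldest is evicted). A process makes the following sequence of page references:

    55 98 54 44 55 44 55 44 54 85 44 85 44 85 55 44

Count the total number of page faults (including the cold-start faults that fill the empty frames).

55 → miss, frames [55]
98 → miss, frames [55, 98]
54 → miss, frames [55, 98, 54]
44 → miss, evict 55, frames [98, 54, 44]
55 → miss, evict 98, frames [54, 44, 55]
44 → hit
55 → hit
44 → hit
54 → hit
85 → miss, evict 55, frames [44, 54, 85]
44 → hit
85 → hit
44 → hit
85 → hit
55 → miss, evict 54, frames [44, 85, 55]
44 → hit
Page faults: 7.

7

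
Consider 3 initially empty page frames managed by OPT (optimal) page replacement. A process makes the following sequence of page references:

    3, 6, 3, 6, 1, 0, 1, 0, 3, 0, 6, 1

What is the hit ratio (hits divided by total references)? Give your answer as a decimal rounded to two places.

0.58

3: miss, frames [3]
6: miss, frames [3, 6]
3: hit
6: hit
1: miss, frames [3, 6, 1]
0: miss, evict 6, frames [3, 1, 0]
1: hit
0: hit
3: hit
0: hit
6: miss, evict 0, frames [3, 1, 6]
1: hit
Hits: 7 of 12 references → 7/12 = 0.5833.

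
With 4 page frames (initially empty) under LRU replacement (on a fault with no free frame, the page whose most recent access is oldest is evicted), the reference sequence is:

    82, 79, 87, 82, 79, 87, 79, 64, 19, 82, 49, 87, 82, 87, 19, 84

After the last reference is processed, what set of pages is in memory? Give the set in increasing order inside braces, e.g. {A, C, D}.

82: fault, frames {82}
79: fault, frames {82,79}
87: fault, frames {82,79,87}
82: hit
79: hit
87: hit
79: hit
64: fault, frames {82,87,79,64}
19: fault, evict 82, frames {87,79,64,19}
82: fault, evict 87, frames {79,64,19,82}
49: fault, evict 79, frames {64,19,82,49}
87: fault, evict 64, frames {19,82,49,87}
82: hit
87: hit
19: hit
84: fault, evict 49, frames {82,87,19,84}

{19, 82, 84, 87}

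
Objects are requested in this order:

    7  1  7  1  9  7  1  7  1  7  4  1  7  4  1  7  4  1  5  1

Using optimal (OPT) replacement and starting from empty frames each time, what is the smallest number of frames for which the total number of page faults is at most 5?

f=1: 20 faults
f=2: 9 faults
f=3: 5 faults
f=4: 5 faults
f=5: 5 faults
Smallest f with faults ≤ 5 is 3.

3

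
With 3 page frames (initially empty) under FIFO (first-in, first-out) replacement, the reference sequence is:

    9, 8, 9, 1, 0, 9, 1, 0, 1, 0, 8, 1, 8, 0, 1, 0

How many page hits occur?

9 → miss, frames {9}
8 → miss, frames {9,8}
9 → hit
1 → miss, frames {9,8,1}
0 → miss, evict 9, frames {8,1,0}
9 → miss, evict 8, frames {1,0,9}
1 → hit
0 → hit
1 → hit
0 → hit
8 → miss, evict 1, frames {0,9,8}
1 → miss, evict 0, frames {9,8,1}
8 → hit
0 → miss, evict 9, frames {8,1,0}
1 → hit
0 → hit
Hits: 8.

8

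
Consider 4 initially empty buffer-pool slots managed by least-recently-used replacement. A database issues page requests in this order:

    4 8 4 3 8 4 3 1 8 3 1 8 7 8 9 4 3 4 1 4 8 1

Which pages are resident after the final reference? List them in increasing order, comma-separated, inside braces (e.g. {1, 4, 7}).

{1, 3, 4, 8}

4 -> fault, frames (4)
8 -> fault, frames (4 8)
4 -> hit
3 -> fault, frames (8 4 3)
8 -> hit
4 -> hit
3 -> hit
1 -> fault, frames (8 4 3 1)
8 -> hit
3 -> hit
1 -> hit
8 -> hit
7 -> fault, evict 4, frames (3 1 8 7)
8 -> hit
9 -> fault, evict 3, frames (1 7 8 9)
4 -> fault, evict 1, frames (7 8 9 4)
3 -> fault, evict 7, frames (8 9 4 3)
4 -> hit
1 -> fault, evict 8, frames (9 3 4 1)
4 -> hit
8 -> fault, evict 9, frames (3 1 4 8)
1 -> hit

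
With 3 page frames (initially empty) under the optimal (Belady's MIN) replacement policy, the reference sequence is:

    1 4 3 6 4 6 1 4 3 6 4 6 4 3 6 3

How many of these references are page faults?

5

1 -> miss, frames {1}
4 -> miss, frames {1,4}
3 -> miss, frames {1,4,3}
6 -> miss, evict 3, frames {1,4,6}
4 -> hit
6 -> hit
1 -> hit
4 -> hit
3 -> miss, evict 1, frames {4,6,3}
6 -> hit
4 -> hit
6 -> hit
4 -> hit
3 -> hit
6 -> hit
3 -> hit
Page faults: 5.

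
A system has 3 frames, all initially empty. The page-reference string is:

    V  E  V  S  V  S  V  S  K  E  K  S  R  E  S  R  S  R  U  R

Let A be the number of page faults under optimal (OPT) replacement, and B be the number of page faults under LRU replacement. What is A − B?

Under OPT: F F . F . . . . F . . . F . . . . . F . → 6 faults.
Under LRU: F F . F . . . . F F . . F F . . . . F . → 8 faults.
A − B = 6 − 8 = -2.

-2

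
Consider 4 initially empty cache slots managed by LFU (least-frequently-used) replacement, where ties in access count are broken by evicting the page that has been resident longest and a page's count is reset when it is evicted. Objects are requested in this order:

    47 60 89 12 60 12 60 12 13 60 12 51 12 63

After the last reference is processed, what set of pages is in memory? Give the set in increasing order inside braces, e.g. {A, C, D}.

{12, 51, 60, 63}

47 → miss, frames [47]
60 → miss, frames [47, 60]
89 → miss, frames [47, 60, 89]
12 → miss, frames [47, 60, 89, 12]
60 → hit
12 → hit
60 → hit
12 → hit
13 → miss, evict 47, frames [60, 89, 12, 13]
60 → hit
12 → hit
51 → miss, evict 89, frames [60, 12, 13, 51]
12 → hit
63 → miss, evict 13, frames [60, 12, 51, 63]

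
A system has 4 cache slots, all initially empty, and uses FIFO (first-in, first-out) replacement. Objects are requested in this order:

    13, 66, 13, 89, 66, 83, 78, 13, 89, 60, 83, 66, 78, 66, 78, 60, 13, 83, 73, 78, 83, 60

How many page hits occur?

10

13 -> miss, frames (13)
66 -> miss, frames (13 66)
13 -> hit
89 -> miss, frames (13 66 89)
66 -> hit
83 -> miss, frames (13 66 89 83)
78 -> miss, evict 13, frames (66 89 83 78)
13 -> miss, evict 66, frames (89 83 78 13)
89 -> hit
60 -> miss, evict 89, frames (83 78 13 60)
83 -> hit
66 -> miss, evict 83, frames (78 13 60 66)
78 -> hit
66 -> hit
78 -> hit
60 -> hit
13 -> hit
83 -> miss, evict 78, frames (13 60 66 83)
73 -> miss, evict 13, frames (60 66 83 73)
78 -> miss, evict 60, frames (66 83 73 78)
83 -> hit
60 -> miss, evict 66, frames (83 73 78 60)
Hits: 10.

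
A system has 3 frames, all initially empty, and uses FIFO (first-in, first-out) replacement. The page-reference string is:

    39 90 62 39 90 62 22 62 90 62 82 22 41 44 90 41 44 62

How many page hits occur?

9

39: miss, frames (39)
90: miss, frames (39 90)
62: miss, frames (39 90 62)
39: hit
90: hit
62: hit
22: miss, evict 39, frames (90 62 22)
62: hit
90: hit
62: hit
82: miss, evict 90, frames (62 22 82)
22: hit
41: miss, evict 62, frames (22 82 41)
44: miss, evict 22, frames (82 41 44)
90: miss, evict 82, frames (41 44 90)
41: hit
44: hit
62: miss, evict 41, frames (44 90 62)
Hits: 9.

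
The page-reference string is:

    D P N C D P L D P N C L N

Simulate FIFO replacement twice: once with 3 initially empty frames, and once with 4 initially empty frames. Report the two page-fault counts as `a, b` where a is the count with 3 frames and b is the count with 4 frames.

3 frames: F F F F F F F . . F F . . → 9 faults.
4 frames: F F F F . . F F F F F F . → 10 faults.
10 > 9: adding a frame increased faults — Belady's anomaly.

9, 10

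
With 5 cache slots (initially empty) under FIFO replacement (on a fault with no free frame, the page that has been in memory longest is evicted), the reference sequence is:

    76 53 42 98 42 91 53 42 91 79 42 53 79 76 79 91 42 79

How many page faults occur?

7

76 → fault, frames {76}
53 → fault, frames {76,53}
42 → fault, frames {76,53,42}
98 → fault, frames {76,53,42,98}
42 → hit
91 → fault, frames {76,53,42,98,91}
53 → hit
42 → hit
91 → hit
79 → fault, evict 76, frames {53,42,98,91,79}
42 → hit
53 → hit
79 → hit
76 → fault, evict 53, frames {42,98,91,79,76}
79 → hit
91 → hit
42 → hit
79 → hit
Page faults: 7.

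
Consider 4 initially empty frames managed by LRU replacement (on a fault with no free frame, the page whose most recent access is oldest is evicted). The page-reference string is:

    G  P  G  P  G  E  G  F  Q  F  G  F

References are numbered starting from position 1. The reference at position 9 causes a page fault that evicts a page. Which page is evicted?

pos 1: G → fault, frames {G}
pos 2: P → fault, frames {G,P}
pos 3: G → hit
pos 4: P → hit
pos 5: G → hit
pos 6: E → fault, frames {P,G,E}
pos 7: G → hit
pos 8: F → fault, frames {P,E,G,F}
pos 9: Q → fault, evict P, frames {E,G,F,Q}
At position 9, page P is evicted.

P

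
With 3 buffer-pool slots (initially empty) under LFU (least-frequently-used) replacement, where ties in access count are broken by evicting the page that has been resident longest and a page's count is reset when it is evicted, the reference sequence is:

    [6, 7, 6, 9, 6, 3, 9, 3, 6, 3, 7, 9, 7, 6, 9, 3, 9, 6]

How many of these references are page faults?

6: miss, frames (6)
7: miss, frames (6 7)
6: hit
9: miss, frames (6 7 9)
6: hit
3: miss, evict 7, frames (6 9 3)
9: hit
3: hit
6: hit
3: hit
7: miss, evict 9, frames (6 3 7)
9: miss, evict 7, frames (6 3 9)
7: miss, evict 9, frames (6 3 7)
6: hit
9: miss, evict 7, frames (6 3 9)
3: hit
9: hit
6: hit
Page faults: 8.

8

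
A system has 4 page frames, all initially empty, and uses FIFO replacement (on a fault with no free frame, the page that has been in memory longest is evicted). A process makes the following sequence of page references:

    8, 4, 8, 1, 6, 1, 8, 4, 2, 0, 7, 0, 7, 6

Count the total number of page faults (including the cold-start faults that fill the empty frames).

7

8 -> miss, frames (8)
4 -> miss, frames (8 4)
8 -> hit
1 -> miss, frames (8 4 1)
6 -> miss, frames (8 4 1 6)
1 -> hit
8 -> hit
4 -> hit
2 -> miss, evict 8, frames (4 1 6 2)
0 -> miss, evict 4, frames (1 6 2 0)
7 -> miss, evict 1, frames (6 2 0 7)
0 -> hit
7 -> hit
6 -> hit
Page faults: 7.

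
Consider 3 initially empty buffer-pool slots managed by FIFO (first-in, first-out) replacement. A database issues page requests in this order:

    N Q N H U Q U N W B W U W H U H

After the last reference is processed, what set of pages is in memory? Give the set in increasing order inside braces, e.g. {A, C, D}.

{B, H, U}

N → miss, frames (N)
Q → miss, frames (N Q)
N → hit
H → miss, frames (N Q H)
U → miss, evict N, frames (Q H U)
Q → hit
U → hit
N → miss, evict Q, frames (H U N)
W → miss, evict H, frames (U N W)
B → miss, evict U, frames (N W B)
W → hit
U → miss, evict N, frames (W B U)
W → hit
H → miss, evict W, frames (B U H)
U → hit
H → hit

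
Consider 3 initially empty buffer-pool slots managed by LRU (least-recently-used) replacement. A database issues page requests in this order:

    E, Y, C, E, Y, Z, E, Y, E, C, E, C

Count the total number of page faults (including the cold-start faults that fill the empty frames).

E -> miss, frames [E]
Y -> miss, frames [E, Y]
C -> miss, frames [E, Y, C]
E -> hit
Y -> hit
Z -> miss, evict C, frames [E, Y, Z]
E -> hit
Y -> hit
E -> hit
C -> miss, evict Z, frames [Y, E, C]
E -> hit
C -> hit
Page faults: 5.

5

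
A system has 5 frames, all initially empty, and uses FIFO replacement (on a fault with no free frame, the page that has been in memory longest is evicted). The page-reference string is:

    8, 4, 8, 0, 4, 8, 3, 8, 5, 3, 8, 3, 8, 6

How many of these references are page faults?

8 -> fault, frames [8]
4 -> fault, frames [8, 4]
8 -> hit
0 -> fault, frames [8, 4, 0]
4 -> hit
8 -> hit
3 -> fault, frames [8, 4, 0, 3]
8 -> hit
5 -> fault, frames [8, 4, 0, 3, 5]
3 -> hit
8 -> hit
3 -> hit
8 -> hit
6 -> fault, evict 8, frames [4, 0, 3, 5, 6]
Page faults: 6.

6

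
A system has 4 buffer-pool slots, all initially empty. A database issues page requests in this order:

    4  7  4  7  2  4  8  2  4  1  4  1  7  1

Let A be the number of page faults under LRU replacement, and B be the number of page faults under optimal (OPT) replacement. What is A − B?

1

Under LRU: F F . . F . F . . F . . F . → 6 faults.
Under OPT: F F . . F . F . . F . . . . → 5 faults.
A − B = 6 − 5 = 1.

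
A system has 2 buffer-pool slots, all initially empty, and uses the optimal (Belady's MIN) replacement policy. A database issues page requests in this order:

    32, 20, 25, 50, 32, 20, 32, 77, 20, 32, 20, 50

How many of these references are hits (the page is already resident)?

4

32: miss, frames (32)
20: miss, frames (32 20)
25: miss, evict 20, frames (32 25)
50: miss, evict 25, frames (32 50)
32: hit
20: miss, evict 50, frames (32 20)
32: hit
77: miss, evict 32, frames (20 77)
20: hit
32: miss, evict 77, frames (20 32)
20: hit
50: miss, evict 32, frames (20 50)
Hits: 4.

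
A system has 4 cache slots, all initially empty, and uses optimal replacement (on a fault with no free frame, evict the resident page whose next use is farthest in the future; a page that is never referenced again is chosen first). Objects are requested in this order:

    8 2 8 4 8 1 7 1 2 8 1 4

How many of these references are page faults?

6

8 -> miss, frames {8}
2 -> miss, frames {8,2}
8 -> hit
4 -> miss, frames {8,2,4}
8 -> hit
1 -> miss, frames {8,2,4,1}
7 -> miss, evict 4, frames {8,2,1,7}
1 -> hit
2 -> hit
8 -> hit
1 -> hit
4 -> miss, evict 7, frames {8,2,1,4}
Page faults: 6.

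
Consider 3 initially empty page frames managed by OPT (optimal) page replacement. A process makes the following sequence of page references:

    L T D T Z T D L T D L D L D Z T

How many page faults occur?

L → miss, frames (L)
T → miss, frames (L T)
D → miss, frames (L T D)
T → hit
Z → miss, evict L, frames (T D Z)
T → hit
D → hit
L → miss, evict Z, frames (T D L)
T → hit
D → hit
L → hit
D → hit
L → hit
D → hit
Z → miss, evict L, frames (T D Z)
T → hit
Page faults: 6.

6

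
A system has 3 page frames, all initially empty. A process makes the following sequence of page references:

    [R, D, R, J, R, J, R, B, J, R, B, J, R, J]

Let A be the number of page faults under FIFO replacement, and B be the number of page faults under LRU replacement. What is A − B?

1

Under FIFO: F F . F . . . F . F . . . . → 5 faults.
Under LRU: F F . F . . . F . . . . . . → 4 faults.
A − B = 5 − 4 = 1.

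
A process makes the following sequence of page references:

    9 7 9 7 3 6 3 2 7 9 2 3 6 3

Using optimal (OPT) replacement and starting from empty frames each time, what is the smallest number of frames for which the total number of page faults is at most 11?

f=1: 14 faults
f=2: 9 faults
f=3: 7 faults
f=4: 6 faults
f=5: 5 faults
Smallest f with faults ≤ 11 is 2.

2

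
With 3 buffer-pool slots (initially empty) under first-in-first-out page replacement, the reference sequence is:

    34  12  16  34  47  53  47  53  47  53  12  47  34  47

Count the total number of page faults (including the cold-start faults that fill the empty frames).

34 → fault, frames [34]
12 → fault, frames [34, 12]
16 → fault, frames [34, 12, 16]
34 → hit
47 → fault, evict 34, frames [12, 16, 47]
53 → fault, evict 12, frames [16, 47, 53]
47 → hit
53 → hit
47 → hit
53 → hit
12 → fault, evict 16, frames [47, 53, 12]
47 → hit
34 → fault, evict 47, frames [53, 12, 34]
47 → fault, evict 53, frames [12, 34, 47]
Page faults: 8.

8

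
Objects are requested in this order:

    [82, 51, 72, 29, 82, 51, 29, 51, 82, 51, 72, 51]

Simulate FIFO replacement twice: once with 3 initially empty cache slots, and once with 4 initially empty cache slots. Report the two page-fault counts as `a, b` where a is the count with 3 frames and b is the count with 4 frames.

7, 4

3 frames: F F F F F F . . . . F . → 7 faults.
4 frames: F F F F . . . . . . . . → 4 faults.
4 < 7: adding a frame reduced faults, as is typical.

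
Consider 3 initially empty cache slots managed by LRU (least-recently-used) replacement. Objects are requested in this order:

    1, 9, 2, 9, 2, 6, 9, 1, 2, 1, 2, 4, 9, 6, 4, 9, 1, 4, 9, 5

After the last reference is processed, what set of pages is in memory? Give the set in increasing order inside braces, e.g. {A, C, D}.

{4, 5, 9}

1 → fault, frames (1)
9 → fault, frames (1 9)
2 → fault, frames (1 9 2)
9 → hit
2 → hit
6 → fault, evict 1, frames (9 2 6)
9 → hit
1 → fault, evict 2, frames (6 9 1)
2 → fault, evict 6, frames (9 1 2)
1 → hit
2 → hit
4 → fault, evict 9, frames (1 2 4)
9 → fault, evict 1, frames (2 4 9)
6 → fault, evict 2, frames (4 9 6)
4 → hit
9 → hit
1 → fault, evict 6, frames (4 9 1)
4 → hit
9 → hit
5 → fault, evict 1, frames (4 9 5)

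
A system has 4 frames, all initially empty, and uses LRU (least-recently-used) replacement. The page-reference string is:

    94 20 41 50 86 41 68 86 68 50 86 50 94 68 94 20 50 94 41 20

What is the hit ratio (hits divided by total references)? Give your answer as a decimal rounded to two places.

0.55

94 → fault, frames (94)
20 → fault, frames (94 20)
41 → fault, frames (94 20 41)
50 → fault, frames (94 20 41 50)
86 → fault, evict 94, frames (20 41 50 86)
41 → hit
68 → fault, evict 20, frames (50 86 41 68)
86 → hit
68 → hit
50 → hit
86 → hit
50 → hit
94 → fault, evict 41, frames (68 86 50 94)
68 → hit
94 → hit
20 → fault, evict 86, frames (50 68 94 20)
50 → hit
94 → hit
41 → fault, evict 68, frames (20 50 94 41)
20 → hit
Hits: 11 of 20 references → 11/20 = 0.5500.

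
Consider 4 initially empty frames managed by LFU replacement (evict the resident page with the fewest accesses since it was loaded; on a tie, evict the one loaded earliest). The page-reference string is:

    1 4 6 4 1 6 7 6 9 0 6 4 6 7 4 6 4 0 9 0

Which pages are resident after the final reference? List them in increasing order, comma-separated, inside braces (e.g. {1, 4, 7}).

1: fault, frames [1]
4: fault, frames [1, 4]
6: fault, frames [1, 4, 6]
4: hit
1: hit
6: hit
7: fault, frames [1, 4, 6, 7]
6: hit
9: fault, evict 7, frames [1, 4, 6, 9]
0: fault, evict 9, frames [1, 4, 6, 0]
6: hit
4: hit
6: hit
7: fault, evict 0, frames [1, 4, 6, 7]
4: hit
6: hit
4: hit
0: fault, evict 7, frames [1, 4, 6, 0]
9: fault, evict 0, frames [1, 4, 6, 9]
0: fault, evict 9, frames [1, 4, 6, 0]

{0, 1, 4, 6}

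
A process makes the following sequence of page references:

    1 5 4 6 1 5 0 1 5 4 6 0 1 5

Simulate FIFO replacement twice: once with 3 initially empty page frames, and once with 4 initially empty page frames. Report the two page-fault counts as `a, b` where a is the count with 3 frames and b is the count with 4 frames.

3 frames: F F F F F F F . . F F . F F → 11 faults.
4 frames: F F F F . . F F F F F F F F → 12 faults.
12 > 11: adding a frame increased faults — Belady's anomaly.

11, 12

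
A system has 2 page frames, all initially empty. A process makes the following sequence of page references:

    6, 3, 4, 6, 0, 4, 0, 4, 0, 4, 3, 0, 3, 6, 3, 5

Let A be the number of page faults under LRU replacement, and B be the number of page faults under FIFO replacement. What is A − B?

-1

Under LRU: F F F F F F . . . . F F . F . F → 10 faults.
Under FIFO: F F F F F F . . . . F F . F F F → 11 faults.
A − B = 10 − 11 = -1.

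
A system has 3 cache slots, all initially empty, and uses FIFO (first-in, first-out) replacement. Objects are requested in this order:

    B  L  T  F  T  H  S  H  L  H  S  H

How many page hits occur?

5

B → fault, frames (B)
L → fault, frames (B L)
T → fault, frames (B L T)
F → fault, evict B, frames (L T F)
T → hit
H → fault, evict L, frames (T F H)
S → fault, evict T, frames (F H S)
H → hit
L → fault, evict F, frames (H S L)
H → hit
S → hit
H → hit
Hits: 5.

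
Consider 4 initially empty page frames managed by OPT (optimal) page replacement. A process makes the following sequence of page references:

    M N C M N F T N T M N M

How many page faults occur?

M -> fault, frames (M)
N -> fault, frames (M N)
C -> fault, frames (M N C)
M -> hit
N -> hit
F -> fault, frames (M N C F)
T -> fault, evict F, frames (M N C T)
N -> hit
T -> hit
M -> hit
N -> hit
M -> hit
Page faults: 5.

5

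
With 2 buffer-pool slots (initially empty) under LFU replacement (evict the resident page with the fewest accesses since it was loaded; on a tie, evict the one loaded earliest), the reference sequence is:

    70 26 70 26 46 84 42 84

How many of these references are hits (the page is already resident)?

2

70 -> fault, frames {70}
26 -> fault, frames {70,26}
70 -> hit
26 -> hit
46 -> fault, evict 70, frames {26,46}
84 -> fault, evict 46, frames {26,84}
42 -> fault, evict 84, frames {26,42}
84 -> fault, evict 42, frames {26,84}
Hits: 2.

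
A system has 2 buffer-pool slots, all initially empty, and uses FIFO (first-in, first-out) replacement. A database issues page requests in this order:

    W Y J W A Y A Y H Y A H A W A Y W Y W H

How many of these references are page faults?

11

W → miss, frames [W]
Y → miss, frames [W, Y]
J → miss, evict W, frames [Y, J]
W → miss, evict Y, frames [J, W]
A → miss, evict J, frames [W, A]
Y → miss, evict W, frames [A, Y]
A → hit
Y → hit
H → miss, evict A, frames [Y, H]
Y → hit
A → miss, evict Y, frames [H, A]
H → hit
A → hit
W → miss, evict H, frames [A, W]
A → hit
Y → miss, evict A, frames [W, Y]
W → hit
Y → hit
W → hit
H → miss, evict W, frames [Y, H]
Page faults: 11.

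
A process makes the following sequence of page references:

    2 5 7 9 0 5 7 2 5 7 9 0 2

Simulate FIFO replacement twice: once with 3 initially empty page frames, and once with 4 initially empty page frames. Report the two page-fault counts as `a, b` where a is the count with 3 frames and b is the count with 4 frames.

3 frames: F F F F F F F F . . F F . → 10 faults.
4 frames: F F F F F . . F F F F F F → 11 faults.
11 > 10: adding a frame increased faults — Belady's anomaly.

10, 11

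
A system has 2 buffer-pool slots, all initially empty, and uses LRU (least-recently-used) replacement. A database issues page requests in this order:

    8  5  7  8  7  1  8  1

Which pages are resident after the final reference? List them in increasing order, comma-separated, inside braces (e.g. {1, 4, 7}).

8: miss, frames (8)
5: miss, frames (8 5)
7: miss, evict 8, frames (5 7)
8: miss, evict 5, frames (7 8)
7: hit
1: miss, evict 8, frames (7 1)
8: miss, evict 7, frames (1 8)
1: hit

{1, 8}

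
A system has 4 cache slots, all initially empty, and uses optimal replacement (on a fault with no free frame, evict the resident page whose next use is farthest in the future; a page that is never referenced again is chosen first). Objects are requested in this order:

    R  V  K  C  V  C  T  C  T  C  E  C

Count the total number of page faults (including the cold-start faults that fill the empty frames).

R → fault, frames [R]
V → fault, frames [R, V]
K → fault, frames [R, V, K]
C → fault, frames [R, V, K, C]
V → hit
C → hit
T → fault, evict K, frames [R, V, C, T]
C → hit
T → hit
C → hit
E → fault, evict T, frames [R, V, C, E]
C → hit
Page faults: 6.

6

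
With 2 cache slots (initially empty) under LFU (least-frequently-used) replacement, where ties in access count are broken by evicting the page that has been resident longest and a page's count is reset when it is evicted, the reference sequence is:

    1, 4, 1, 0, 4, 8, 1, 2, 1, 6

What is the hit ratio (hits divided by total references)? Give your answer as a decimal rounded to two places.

1 -> fault, frames {1}
4 -> fault, frames {1,4}
1 -> hit
0 -> fault, evict 4, frames {1,0}
4 -> fault, evict 0, frames {1,4}
8 -> fault, evict 4, frames {1,8}
1 -> hit
2 -> fault, evict 8, frames {1,2}
1 -> hit
6 -> fault, evict 2, frames {1,6}
Hits: 3 of 10 references → 3/10 = 0.3000.

0.30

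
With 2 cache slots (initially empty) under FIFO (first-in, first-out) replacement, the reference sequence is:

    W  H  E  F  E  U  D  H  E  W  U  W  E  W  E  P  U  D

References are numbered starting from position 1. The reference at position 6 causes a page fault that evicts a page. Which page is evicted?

pos 1: W -> miss, frames (W)
pos 2: H -> miss, frames (W H)
pos 3: E -> miss, evict W, frames (H E)
pos 4: F -> miss, evict H, frames (E F)
pos 5: E -> hit
pos 6: U -> miss, evict E, frames (F U)
At position 6, page E is evicted.

E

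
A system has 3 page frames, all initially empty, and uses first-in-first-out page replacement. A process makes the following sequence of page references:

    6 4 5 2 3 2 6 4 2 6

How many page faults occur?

8

6 -> miss, frames [6]
4 -> miss, frames [6, 4]
5 -> miss, frames [6, 4, 5]
2 -> miss, evict 6, frames [4, 5, 2]
3 -> miss, evict 4, frames [5, 2, 3]
2 -> hit
6 -> miss, evict 5, frames [2, 3, 6]
4 -> miss, evict 2, frames [3, 6, 4]
2 -> miss, evict 3, frames [6, 4, 2]
6 -> hit
Page faults: 8.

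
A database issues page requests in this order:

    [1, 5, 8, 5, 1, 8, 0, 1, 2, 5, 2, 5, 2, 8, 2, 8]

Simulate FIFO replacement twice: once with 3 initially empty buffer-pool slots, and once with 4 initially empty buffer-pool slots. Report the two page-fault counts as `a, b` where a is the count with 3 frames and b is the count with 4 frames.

8, 5

3 frames: F F F . . . F F F F . . . F . . → 8 faults.
4 frames: F F F . . . F . F . . . . . . . → 5 faults.
5 < 8: adding a frame reduced faults, as is typical.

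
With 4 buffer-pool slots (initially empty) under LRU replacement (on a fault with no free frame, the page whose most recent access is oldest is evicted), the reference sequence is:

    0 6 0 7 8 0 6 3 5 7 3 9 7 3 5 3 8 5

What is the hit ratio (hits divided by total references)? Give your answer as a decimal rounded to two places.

0.50

0 -> miss, frames {0}
6 -> miss, frames {0,6}
0 -> hit
7 -> miss, frames {6,0,7}
8 -> miss, frames {6,0,7,8}
0 -> hit
6 -> hit
3 -> miss, evict 7, frames {8,0,6,3}
5 -> miss, evict 8, frames {0,6,3,5}
7 -> miss, evict 0, frames {6,3,5,7}
3 -> hit
9 -> miss, evict 6, frames {5,7,3,9}
7 -> hit
3 -> hit
5 -> hit
3 -> hit
8 -> miss, evict 9, frames {7,5,3,8}
5 -> hit
Hits: 9 of 18 references → 9/18 = 0.5000.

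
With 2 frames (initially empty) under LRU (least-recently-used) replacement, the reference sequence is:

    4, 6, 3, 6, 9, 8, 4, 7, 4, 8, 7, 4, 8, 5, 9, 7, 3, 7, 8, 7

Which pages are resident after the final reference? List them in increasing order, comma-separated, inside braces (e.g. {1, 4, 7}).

4 → fault, frames [4]
6 → fault, frames [4, 6]
3 → fault, evict 4, frames [6, 3]
6 → hit
9 → fault, evict 3, frames [6, 9]
8 → fault, evict 6, frames [9, 8]
4 → fault, evict 9, frames [8, 4]
7 → fault, evict 8, frames [4, 7]
4 → hit
8 → fault, evict 7, frames [4, 8]
7 → fault, evict 4, frames [8, 7]
4 → fault, evict 8, frames [7, 4]
8 → fault, evict 7, frames [4, 8]
5 → fault, evict 4, frames [8, 5]
9 → fault, evict 8, frames [5, 9]
7 → fault, evict 5, frames [9, 7]
3 → fault, evict 9, frames [7, 3]
7 → hit
8 → fault, evict 3, frames [7, 8]
7 → hit

{7, 8}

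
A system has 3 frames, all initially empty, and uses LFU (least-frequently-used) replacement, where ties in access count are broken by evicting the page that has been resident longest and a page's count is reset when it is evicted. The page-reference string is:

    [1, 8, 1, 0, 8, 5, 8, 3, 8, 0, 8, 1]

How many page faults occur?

6

1: miss, frames [1]
8: miss, frames [1, 8]
1: hit
0: miss, frames [1, 8, 0]
8: hit
5: miss, evict 0, frames [1, 8, 5]
8: hit
3: miss, evict 5, frames [1, 8, 3]
8: hit
0: miss, evict 3, frames [1, 8, 0]
8: hit
1: hit
Page faults: 6.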